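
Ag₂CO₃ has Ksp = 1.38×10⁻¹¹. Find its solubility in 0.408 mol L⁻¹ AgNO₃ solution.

8.29×10⁻¹¹ M

Ag₂CO₃(s) ⇌ 2 Ag⁺(aq) + CO₃²⁻(aq)
Let s be the solubility of Ag₂CO₃ here. The common ion gives [Ag⁺] ≈ 0.408 mol L⁻¹, and [CO₃²⁻] = s.
Ksp = [Ag⁺]^2[CO₃²⁻] = (0.408)^2s
s = 1.38×10⁻¹¹ / (0.408)^2 = 8.29×10⁻¹¹
s = 8.29×10⁻¹¹ mol L⁻¹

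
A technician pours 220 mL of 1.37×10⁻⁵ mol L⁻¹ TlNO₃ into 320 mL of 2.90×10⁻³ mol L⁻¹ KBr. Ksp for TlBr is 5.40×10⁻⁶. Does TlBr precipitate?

The combined volume is 540 mL.
[Tl⁺] = (1.37×10⁻⁵)(220)/540 = 5.58×10⁻⁶ mol L⁻¹
[Br⁻] = (2.90×10⁻³)(320)/540 = 1.72×10⁻³ mol L⁻¹
Q = [Tl⁺][Br⁻] = 9.59×10⁻⁹
Q < Ksp (9.59×10⁻⁹ vs 5.40×10⁻⁶); the solution remains unsaturated and no precipitate forms.

No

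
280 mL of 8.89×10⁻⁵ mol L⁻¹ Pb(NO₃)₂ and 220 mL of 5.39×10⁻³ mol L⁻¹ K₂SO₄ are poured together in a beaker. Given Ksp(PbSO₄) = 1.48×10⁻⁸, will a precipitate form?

The combined volume is 500 mL.
[Pb²⁺] = (8.89×10⁻⁵)(280)/500 = 4.98×10⁻⁵ mol L⁻¹
[SO₄²⁻] = (5.39×10⁻³)(220)/500 = 2.37×10⁻³ mol L⁻¹
Q = [Pb²⁺][SO₄²⁻] = 1.18×10⁻⁷
Since Q (1.18×10⁻⁷) exceeds Ksp (1.48×10⁻⁸), PbSO₄ will precipitate.

Yes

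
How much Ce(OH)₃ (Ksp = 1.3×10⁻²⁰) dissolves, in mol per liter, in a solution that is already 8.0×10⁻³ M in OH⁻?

Ce(OH)₃(s) ⇌ Ce³⁺(aq) + 3 OH⁻(aq)
OH⁻ is already present at 8.0×10⁻³ M. If s mol/L of Ce(OH)₃ dissolves, [Ce³⁺] = s while [OH⁻] ≈ 8.0×10⁻³ M.
Ksp = [Ce³⁺][OH⁻]^3 = s(8.0×10⁻³)^3
s = 1.3×10⁻²⁰ / (8.0×10⁻³)^3 = 2.5×10⁻¹⁴
s = 2.5×10⁻¹⁴ M

2.5×10⁻¹⁴ M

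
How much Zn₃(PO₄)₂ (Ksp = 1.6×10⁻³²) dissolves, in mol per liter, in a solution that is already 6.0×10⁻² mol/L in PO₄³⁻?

Zn₃(PO₄)₂(s) ⇌ 3 Zn²⁺(aq) + 2 PO₄³⁻(aq)
PO₄³⁻ is already present at 6.0×10⁻² mol/L. If s mol/L of Zn₃(PO₄)₂ dissolves, [Zn²⁺] = 3s while [PO₄³⁻] ≈ 6.0×10⁻² mol/L.
Ksp = [Zn²⁺]^3[PO₄³⁻]^2 = (3s)^3(6.0×10⁻²)^2
(3s)^3 = 1.6×10⁻³² / (6.0×10⁻²)^2 = 4.4×10⁻³⁰
s = 5.5×10⁻¹¹ mol/L

5.5×10⁻¹¹ M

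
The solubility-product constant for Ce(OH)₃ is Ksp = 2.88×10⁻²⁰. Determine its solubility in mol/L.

Ce(OH)₃(s) ⇌ Ce³⁺(aq) + 3 OH⁻(aq)
Call the molar solubility s, so that [Ce³⁺] = s and [OH⁻] = 3s.
Ksp = [Ce³⁺][OH⁻]^3 = s · (3s)^3 = 27s^4
27s^4 = 2.88×10⁻²⁰  ⇒  s^4 = 1.07×10⁻²¹
s = 5.71×10⁻⁶ mol L⁻¹

5.71×10⁻⁶ M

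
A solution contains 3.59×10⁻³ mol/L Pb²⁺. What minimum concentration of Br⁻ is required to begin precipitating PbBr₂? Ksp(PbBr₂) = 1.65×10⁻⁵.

Precipitation of each salt begins when its ion product equals Ksp.
PbBr₂(s) ⇌ Pb²⁺(aq) + 2 Br⁻(aq)
Ksp = [Pb²⁺][Br⁻]^2 = [Br⁻]^2(3.59×10⁻³)
[Br⁻]^2 = 1.65×10⁻⁵ / (3.59×10⁻³) = 4.60×10⁻³
[Br⁻] = 6.78×10⁻² mol/L

6.78×10⁻² M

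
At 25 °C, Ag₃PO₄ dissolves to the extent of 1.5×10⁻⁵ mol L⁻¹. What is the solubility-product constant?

Ag₃PO₄(s) ⇌ 3 Ag⁺(aq) + PO₄³⁻(aq)
With molar solubility s: [Ag⁺] = 3s, [PO₄³⁻] = s.
Ksp = [Ag⁺]^3[PO₄³⁻] = (3s)^3 · s = 27s^4
Ksp = 27 × (1.5×10⁻⁵)^4 = 1.4×10⁻¹⁸

Ksp = 1.4×10⁻¹⁸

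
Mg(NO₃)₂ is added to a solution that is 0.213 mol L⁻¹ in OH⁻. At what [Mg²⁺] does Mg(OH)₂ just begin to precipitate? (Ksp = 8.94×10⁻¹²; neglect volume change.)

1.97×10⁻¹⁰ M

The threshold for precipitation is Q = Ksp.
Mg(OH)₂(s) ⇌ Mg²⁺(aq) + 2 OH⁻(aq)
Ksp = [Mg²⁺][OH⁻]^2 = [Mg²⁺](0.213)^2
[Mg²⁺] = 8.94×10⁻¹² / (0.213)^2 = 1.97×10⁻¹⁰
[Mg²⁺] = 1.97×10⁻¹⁰ mol L⁻¹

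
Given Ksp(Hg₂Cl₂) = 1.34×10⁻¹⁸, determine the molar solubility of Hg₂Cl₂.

6.95×10⁻⁷ M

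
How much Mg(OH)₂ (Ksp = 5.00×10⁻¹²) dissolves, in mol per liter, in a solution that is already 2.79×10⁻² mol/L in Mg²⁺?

6.69×10⁻⁶ M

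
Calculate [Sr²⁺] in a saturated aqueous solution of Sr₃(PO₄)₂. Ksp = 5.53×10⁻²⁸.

Sr₃(PO₄)₂(s) ⇌ 3 Sr²⁺(aq) + 2 PO₄³⁻(aq)
Call the molar solubility s, so that [Sr²⁺] = 3s and [PO₄³⁻] = 2s.
Ksp = [Sr²⁺]^3[PO₄³⁻]^2 = (3s)^3 · (2s)^2 = 108s^5 = 5.53×10⁻²⁸
s = 1.39×10⁻⁶ mol L⁻¹
[Sr²⁺] = 3s = 4.16×10⁻⁶ mol L⁻¹

4.16×10⁻⁶ M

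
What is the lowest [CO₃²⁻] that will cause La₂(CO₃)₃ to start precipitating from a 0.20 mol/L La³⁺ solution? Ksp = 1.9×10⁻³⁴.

1.7×10⁻¹¹ M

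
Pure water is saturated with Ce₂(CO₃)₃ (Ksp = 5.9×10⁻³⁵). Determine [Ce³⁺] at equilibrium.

Ce₂(CO₃)₃(s) ⇌ 2 Ce³⁺(aq) + 3 CO₃²⁻(aq)
If s mol/L of Ce₂(CO₃)₃ dissolves, [Ce³⁺] = 2s and [CO₃²⁻] = 3s.
Ksp = [Ce³⁺]^2[CO₃²⁻]^3 = (2s)^2 · (3s)^3 = 108s^5 = 5.9×10⁻³⁵
s = 5.6×10⁻⁸ mol L⁻¹
[Ce³⁺] = 2s = 1.1×10⁻⁷ mol L⁻¹

1.1×10⁻⁷ M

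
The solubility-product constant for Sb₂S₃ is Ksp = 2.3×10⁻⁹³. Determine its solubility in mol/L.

Sb₂S₃(s) ⇌ 2 Sb³⁺(aq) + 3 S²⁻(aq)
For each mole of Sb₂S₃ that dissolves per liter, [Sb³⁺] = 2s and [S²⁻] = 3s; let s denote this solubility.
Ksp = [Sb³⁺]^2[S²⁻]^3 = (2s)^2 · (3s)^3 = 108s^5
108s^5 = 2.3×10⁻⁹³  ⇒  s^5 = 2.1×10⁻⁹⁵
s = (2.1×10⁻⁹⁵)^(1/5) = 1.2×10⁻¹⁹ M

1.2×10⁻¹⁹ M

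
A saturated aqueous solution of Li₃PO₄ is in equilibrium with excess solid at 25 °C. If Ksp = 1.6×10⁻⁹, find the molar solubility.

Li₃PO₄(s) ⇌ 3 Li⁺(aq) + PO₄³⁻(aq)
If s mol/L of Li₃PO₄ dissolves, [Li⁺] = 3s and [PO₄³⁻] = s.
Ksp = [Li⁺]^3[PO₄³⁻] = (3s)^3 · s = 27s^4
27s^4 = 1.6×10⁻⁹  ⇒  s^4 = 5.9×10⁻¹¹
Taking the 4th root, s = 2.8×10⁻³ M.

2.8×10⁻³ M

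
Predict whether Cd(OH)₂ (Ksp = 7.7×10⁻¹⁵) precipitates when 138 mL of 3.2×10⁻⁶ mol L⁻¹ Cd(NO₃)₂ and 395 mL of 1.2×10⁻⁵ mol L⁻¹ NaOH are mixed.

The combined volume is 533 mL.
[Cd²⁺] = (3.2×10⁻⁶)(138)/533 = 8.3×10⁻⁷ mol L⁻¹
[OH⁻] = (1.2×10⁻⁵)(395)/533 = 8.9×10⁻⁶ mol L⁻¹
Q = [Cd²⁺][OH⁻]^2 = 6.6×10⁻¹⁷
Since Q (6.6×10⁻¹⁷) is less than Ksp (7.7×10⁻¹⁵), no Cd(OH)₂ precipitates.

No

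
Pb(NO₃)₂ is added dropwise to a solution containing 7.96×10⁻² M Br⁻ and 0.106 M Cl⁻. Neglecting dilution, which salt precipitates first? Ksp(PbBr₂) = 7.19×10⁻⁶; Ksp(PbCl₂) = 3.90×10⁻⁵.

PbBr₂

Precipitation of each salt begins when its ion product equals Ksp.
For PbBr₂: [Pb²⁺] = (Ksp/[Br⁻]^2) = 1.13×10⁻³ M
For PbCl₂: [Pb²⁺] = (Ksp/[Cl⁻]^2) = 3.47×10⁻³ M
Since PbBr₂ needs less Pb²⁺ to reach saturation, it precipitates first.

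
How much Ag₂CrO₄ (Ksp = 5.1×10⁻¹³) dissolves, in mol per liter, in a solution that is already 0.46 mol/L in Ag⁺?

2.4×10⁻¹² M

Ag₂CrO₄(s) ⇌ 2 Ag⁺(aq) + CrO₄²⁻(aq)
The solution already contains Ag⁺ at 0.46 mol/L. Let s be the molar solubility of Ag₂CrO₄.
[Ag⁺] ≈ 0.46 mol/L (common ion dominates); [CrO₄²⁻] = s.
Ksp = [Ag⁺]^2[CrO₄²⁻] = (0.46)^2s
s = 5.1×10⁻¹³ / (0.46)^2 = 2.4×10⁻¹²
s = 2.4×10⁻¹² mol/L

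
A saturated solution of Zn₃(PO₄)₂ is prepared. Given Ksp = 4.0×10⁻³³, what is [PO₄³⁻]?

2.6×10⁻⁷ M

Zn₃(PO₄)₂(s) ⇌ 3 Zn²⁺(aq) + 2 PO₄³⁻(aq)
If s mol/L of Zn₃(PO₄)₂ dissolves, [Zn²⁺] = 3s and [PO₄³⁻] = 2s.
Ksp = [Zn²⁺]^3[PO₄³⁻]^2 = (3s)^3 · (2s)^2 = 108s^5 = 4.0×10⁻³³
s = 1.3×10⁻⁷ M
[PO₄³⁻] = 2s = 2.6×10⁻⁷ M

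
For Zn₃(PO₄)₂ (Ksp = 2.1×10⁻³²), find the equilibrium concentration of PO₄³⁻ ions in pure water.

Zn₃(PO₄)₂(s) ⇌ 3 Zn²⁺(aq) + 2 PO₄³⁻(aq)
Call the molar solubility s, so that [Zn²⁺] = 3s and [PO₄³⁻] = 2s.
Ksp = [Zn²⁺]^3[PO₄³⁻]^2 = (3s)^3 · (2s)^2 = 108s^5 = 2.1×10⁻³²
s = 1.8×10⁻⁷ M
[PO₄³⁻] = 2s = 3.6×10⁻⁷ M

3.6×10⁻⁷ M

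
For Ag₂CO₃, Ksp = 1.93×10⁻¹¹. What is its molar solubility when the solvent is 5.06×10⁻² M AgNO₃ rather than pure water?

7.54×10⁻⁹ M

Ag₂CO₃(s) ⇌ 2 Ag⁺(aq) + CO₃²⁻(aq)
Let s be the solubility of Ag₂CO₃ here. The common ion gives [Ag⁺] ≈ 5.06×10⁻² M, and [CO₃²⁻] = s.
Ksp = [Ag⁺]^2[CO₃²⁻] = (5.06×10⁻²)^2s
s = 1.93×10⁻¹¹ / (5.06×10⁻²)^2 = 7.54×10⁻⁹
s = 7.54×10⁻⁹ M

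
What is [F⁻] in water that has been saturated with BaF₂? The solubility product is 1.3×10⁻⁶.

BaF₂(s) ⇌ Ba²⁺(aq) + 2 F⁻(aq)
If s mol/L of BaF₂ dissolves, [Ba²⁺] = s and [F⁻] = 2s.
Ksp = [Ba²⁺][F⁻]^2 = s · (2s)^2 = 4s^3 = 1.3×10⁻⁶
s = 6.9×10⁻³ mol L⁻¹
[F⁻] = 2s = 1.4×10⁻² mol L⁻¹

1.4×10⁻² M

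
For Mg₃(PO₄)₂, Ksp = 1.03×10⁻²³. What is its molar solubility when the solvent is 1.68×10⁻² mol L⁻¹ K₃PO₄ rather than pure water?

1.11×10⁻⁷ M

Mg₃(PO₄)₂(s) ⇌ 3 Mg²⁺(aq) + 2 PO₄³⁻(aq)
With PO₄³⁻ already at 1.68×10⁻² mol L⁻¹ and s small, take [PO₄³⁻] ≈ 1.68×10⁻² mol L⁻¹ and [Mg²⁺] = 3s.
Ksp = [Mg²⁺]^3[PO₄³⁻]^2 = (3s)^3(1.68×10⁻²)^2
(3s)^3 = 1.03×10⁻²³ / (1.68×10⁻²)^2 = 3.65×10⁻²⁰
s = 1.11×10⁻⁷ mol L⁻¹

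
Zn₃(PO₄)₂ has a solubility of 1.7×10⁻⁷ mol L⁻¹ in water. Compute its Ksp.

Ksp = 1.5×10⁻³²

Zn₃(PO₄)₂(s) ⇌ 3 Zn²⁺(aq) + 2 PO₄³⁻(aq)
Call the molar solubility s, so that [Zn²⁺] = 3s and [PO₄³⁻] = 2s.
Ksp = [Zn²⁺]^3[PO₄³⁻]^2 = (3s)^3 · (2s)^2 = 108s^5
Ksp = 108 × (1.7×10⁻⁷)^5 = 1.5×10⁻³²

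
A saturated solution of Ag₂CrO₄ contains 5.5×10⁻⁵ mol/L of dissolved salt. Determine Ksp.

Ksp = 6.7×10⁻¹³

Ag₂CrO₄(s) ⇌ 2 Ag⁺(aq) + CrO₄²⁻(aq)
For each mole of Ag₂CrO₄ that dissolves per liter, [Ag⁺] = 2s and [CrO₄²⁻] = s; let s denote this solubility.
Ksp = [Ag⁺]^2[CrO₄²⁻] = (2s)^2 · s = 4s^3
Ksp = 4 × (5.5×10⁻⁵)^3 = 6.7×10⁻¹³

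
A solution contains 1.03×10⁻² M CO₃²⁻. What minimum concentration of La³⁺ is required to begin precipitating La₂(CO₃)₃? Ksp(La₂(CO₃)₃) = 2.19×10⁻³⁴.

Each salt precipitates once Q = Ksp for that salt.
La₂(CO₃)₃(s) ⇌ 2 La³⁺(aq) + 3 CO₃²⁻(aq)
Ksp = [La³⁺]^2[CO₃²⁻]^3 = [La³⁺]^2(1.03×10⁻²)^3
[La³⁺]^2 = 2.19×10⁻³⁴ / (1.03×10⁻²)^3 = 2.00×10⁻²⁸
[La³⁺] = 1.42×10⁻¹⁴ M

1.42×10⁻¹⁴ M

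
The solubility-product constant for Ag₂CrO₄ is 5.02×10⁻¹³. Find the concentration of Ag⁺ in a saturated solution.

1.00×10⁻⁴ M

Ag₂CrO₄(s) ⇌ 2 Ag⁺(aq) + CrO₄²⁻(aq)
Call the molar solubility s, so that [Ag⁺] = 2s and [CrO₄²⁻] = s.
Ksp = [Ag⁺]^2[CrO₄²⁻] = (2s)^2 · s = 4s^3 = 5.02×10⁻¹³
s = 5.01×10⁻⁵ mol L⁻¹
[Ag⁺] = 2s = 1.00×10⁻⁴ mol L⁻¹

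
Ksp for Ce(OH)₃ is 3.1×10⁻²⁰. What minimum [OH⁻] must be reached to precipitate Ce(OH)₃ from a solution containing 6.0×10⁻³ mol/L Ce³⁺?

Precipitation begins when Q = Ksp.
Ce(OH)₃(s) ⇌ Ce³⁺(aq) + 3 OH⁻(aq)
Ksp = [Ce³⁺][OH⁻]^3 = [OH⁻]^3(6.0×10⁻³)
[OH⁻]^3 = 3.1×10⁻²⁰ / (6.0×10⁻³) = 5.2×10⁻¹⁸
[OH⁻] = 1.7×10⁻⁶ mol/L

1.7×10⁻⁶ M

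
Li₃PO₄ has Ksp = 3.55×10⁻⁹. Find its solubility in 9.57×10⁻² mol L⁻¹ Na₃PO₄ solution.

1.11×10⁻³ M

Li₃PO₄(s) ⇌ 3 Li⁺(aq) + PO₄³⁻(aq)
Let s be the solubility of Li₃PO₄ here. The common ion gives [PO₄³⁻] ≈ 9.57×10⁻² mol L⁻¹, and [Li⁺] = 3s.
Ksp = [Li⁺]^3[PO₄³⁻] = (3s)^3(9.57×10⁻²)
(3s)^3 = 3.55×10⁻⁹ / (9.57×10⁻²) = 3.71×10⁻⁸
s = 1.11×10⁻³ mol L⁻¹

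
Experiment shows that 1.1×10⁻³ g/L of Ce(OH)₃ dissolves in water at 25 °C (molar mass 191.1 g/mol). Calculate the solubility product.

s = (1.1×10⁻³ g L⁻¹)/(191.1 g mol⁻¹) = 5.756×10⁻⁶ M
Ce(OH)₃(s) ⇌ Ce³⁺(aq) + 3 OH⁻(aq)
Call the molar solubility s, so that [Ce³⁺] = s and [OH⁻] = 3s.
Ksp = [Ce³⁺][OH⁻]^3 = s · (3s)^3 = 27s^4
Ksp = 27 × (5.756×10⁻⁶)^4 = 3.0×10⁻²⁰

Ksp = 3.0×10⁻²⁰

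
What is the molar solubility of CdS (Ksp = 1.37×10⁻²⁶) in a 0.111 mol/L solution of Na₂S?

1.23×10⁻²⁵ M

CdS(s) ⇌ Cd²⁺(aq) + S²⁻(aq)
The solution already contains S²⁻ at 0.111 mol/L. Let s be the molar solubility of CdS.
[S²⁻] ≈ 0.111 mol/L (common ion dominates); [Cd²⁺] = s.
Ksp = [Cd²⁺][S²⁻] = s(0.111)
s = 1.37×10⁻²⁶ / (0.111) = 1.23×10⁻²⁵
s = 1.23×10⁻²⁵ mol/L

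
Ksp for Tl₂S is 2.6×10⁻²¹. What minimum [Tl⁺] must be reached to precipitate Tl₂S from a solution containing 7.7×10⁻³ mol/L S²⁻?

A salt starts to precipitate once the ion product Q reaches its Ksp.
Tl₂S(s) ⇌ 2 Tl⁺(aq) + S²⁻(aq)
Ksp = [Tl⁺]^2[S²⁻] = [Tl⁺]^2(7.7×10⁻³)
[Tl⁺]^2 = 2.6×10⁻²¹ / (7.7×10⁻³) = 3.4×10⁻¹⁹
[Tl⁺] = 5.8×10⁻¹⁰ mol/L

5.8×10⁻¹⁰ M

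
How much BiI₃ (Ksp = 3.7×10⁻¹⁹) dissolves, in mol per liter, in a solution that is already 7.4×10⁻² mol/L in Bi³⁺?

5.7×10⁻⁷ M

BiI₃(s) ⇌ Bi³⁺(aq) + 3 I⁻(aq)
Let s be the solubility of BiI₃ here. The common ion gives [Bi³⁺] ≈ 7.4×10⁻² mol/L, and [I⁻] = 3s.
Ksp = [Bi³⁺][I⁻]^3 = (7.4×10⁻²)(3s)^3
(3s)^3 = 3.7×10⁻¹⁹ / (7.4×10⁻²) = 5.0×10⁻¹⁸
s = 5.7×10⁻⁷ mol/L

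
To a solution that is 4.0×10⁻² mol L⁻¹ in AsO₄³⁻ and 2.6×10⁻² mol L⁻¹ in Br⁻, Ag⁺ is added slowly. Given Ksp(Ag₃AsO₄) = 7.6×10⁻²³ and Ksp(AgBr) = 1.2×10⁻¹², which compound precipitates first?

The threshold for precipitation is Q = Ksp.
For Ag₃AsO₄: [Ag⁺] = (Ksp/[AsO₄³⁻])^(1/3) = 1.2×10⁻⁷ mol L⁻¹
For AgBr: [Ag⁺] = (Ksp/[Br⁻]) = 4.6×10⁻¹¹ mol L⁻¹
The smaller threshold [Ag⁺] is reached first, so AgBr precipitates first.

AgBr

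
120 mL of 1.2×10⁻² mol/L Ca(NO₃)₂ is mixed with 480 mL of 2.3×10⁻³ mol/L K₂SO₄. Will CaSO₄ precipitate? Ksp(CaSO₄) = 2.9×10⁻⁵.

No

After mixing, V = 120 mL + 480 mL = 600 mL.
[Ca²⁺] = (1.2×10⁻²)(120)/600 = 2.4×10⁻³ mol/L
[SO₄²⁻] = (2.3×10⁻³)(480)/600 = 1.8×10⁻³ mol/L
Q = [Ca²⁺][SO₄²⁻] = 4.4×10⁻⁶
Q < Ksp (4.4×10⁻⁶ vs 2.9×10⁻⁵); the solution remains unsaturated and no precipitate forms.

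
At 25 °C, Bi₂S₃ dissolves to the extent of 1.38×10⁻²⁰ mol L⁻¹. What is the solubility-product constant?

Bi₂S₃(s) ⇌ 2 Bi³⁺(aq) + 3 S²⁻(aq)
Let s be the molar solubility. Then [Bi³⁺] = 2s and [S²⁻] = 3s.
Ksp = [Bi³⁺]^2[S²⁻]^3 = (2s)^2 · (3s)^3 = 108s^5
Ksp = 108 × (1.38×10⁻²⁰)^5 = 5.41×10⁻⁹⁸

Ksp = 5.41×10⁻⁹⁸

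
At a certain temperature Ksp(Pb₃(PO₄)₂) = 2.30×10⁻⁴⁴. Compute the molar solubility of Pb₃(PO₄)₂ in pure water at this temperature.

Pb₃(PO₄)₂(s) ⇌ 3 Pb²⁺(aq) + 2 PO₄³⁻(aq)
If s mol/L of Pb₃(PO₄)₂ dissolves, [Pb²⁺] = 3s and [PO₄³⁻] = 2s.
Ksp = [Pb²⁺]^3[PO₄³⁻]^2 = (3s)^3 · (2s)^2 = 108s^5
108s^5 = 2.30×10⁻⁴⁴  ⇒  s^5 = 2.13×10⁻⁴⁶
s = (2.13×10⁻⁴⁶)^(1/5) = 7.34×10⁻¹⁰ M

7.34×10⁻¹⁰ M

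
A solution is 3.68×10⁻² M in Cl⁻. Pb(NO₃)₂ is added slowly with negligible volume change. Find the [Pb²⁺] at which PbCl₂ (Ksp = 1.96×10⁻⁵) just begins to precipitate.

Precipitation of each salt begins when its ion product equals Ksp.
PbCl₂(s) ⇌ Pb²⁺(aq) + 2 Cl⁻(aq)
Ksp = [Pb²⁺][Cl⁻]^2 = [Pb²⁺](3.68×10⁻²)^2
[Pb²⁺] = 1.96×10⁻⁵ / (3.68×10⁻²)^2 = 1.45×10⁻²
[Pb²⁺] = 1.45×10⁻² M

1.45×10⁻² M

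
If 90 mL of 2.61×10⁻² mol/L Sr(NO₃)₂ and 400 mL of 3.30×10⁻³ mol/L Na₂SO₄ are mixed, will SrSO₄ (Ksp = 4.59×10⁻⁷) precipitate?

Yes

After mixing, V = 90 mL + 400 mL = 490 mL.
[Sr²⁺] = (2.61×10⁻²)(90)/490 = 4.79×10⁻³ mol/L
[SO₄²⁻] = (3.30×10⁻³)(400)/490 = 2.69×10⁻³ mol/L
Q = [Sr²⁺][SO₄²⁻] = 1.29×10⁻⁵
Since Q (1.29×10⁻⁵) exceeds Ksp (4.59×10⁻⁷), SrSO₄ will precipitate.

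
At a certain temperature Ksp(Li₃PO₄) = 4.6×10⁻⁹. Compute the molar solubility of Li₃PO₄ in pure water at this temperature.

Li₃PO₄(s) ⇌ 3 Li⁺(aq) + PO₄³⁻(aq)
If s mol/L of Li₃PO₄ dissolves, [Li⁺] = 3s and [PO₄³⁻] = s.
Ksp = [Li⁺]^3[PO₄³⁻] = (3s)^3 · s = 27s^4
27s^4 = 4.6×10⁻⁹  ⇒  s^4 = 1.7×10⁻¹⁰
s = 3.6×10⁻³ mol/L

3.6×10⁻³ M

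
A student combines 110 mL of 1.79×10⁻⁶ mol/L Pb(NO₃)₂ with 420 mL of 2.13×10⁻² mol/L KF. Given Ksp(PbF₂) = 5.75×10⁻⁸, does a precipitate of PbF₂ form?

No

After mixing, V = 110 mL + 420 mL = 530 mL.
[Pb²⁺] = (1.79×10⁻⁶)(110)/530 = 3.72×10⁻⁷ mol/L
[F⁻] = (2.13×10⁻²)(420)/530 = 1.69×10⁻² mol/L
Q = [Pb²⁺][F⁻]^2 = 1.06×10⁻¹⁰
Q < Ksp (1.06×10⁻¹⁰ vs 5.75×10⁻⁸); the solution remains unsaturated and no precipitate forms.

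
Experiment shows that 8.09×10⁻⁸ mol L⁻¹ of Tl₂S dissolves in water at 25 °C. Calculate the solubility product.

Tl₂S(s) ⇌ 2 Tl⁺(aq) + S²⁻(aq)
If s mol/L of Tl₂S dissolves, [Tl⁺] = 2s and [S²⁻] = s.
Ksp = [Tl⁺]^2[S²⁻] = (2s)^2 · s = 4s^3
Ksp = 4 × (8.09×10⁻⁸)^3 = 2.12×10⁻²¹

Ksp = 2.12×10⁻²¹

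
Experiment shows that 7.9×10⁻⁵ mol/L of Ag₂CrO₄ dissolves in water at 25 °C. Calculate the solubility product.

Ag₂CrO₄(s) ⇌ 2 Ag⁺(aq) + CrO₄²⁻(aq)
Call the molar solubility s, so that [Ag⁺] = 2s and [CrO₄²⁻] = s.
Ksp = [Ag⁺]^2[CrO₄²⁻] = (2s)^2 · s = 4s^3
Ksp = 4 × (7.9×10⁻⁵)^3 = 2.0×10⁻¹²

Ksp = 2.0×10⁻¹²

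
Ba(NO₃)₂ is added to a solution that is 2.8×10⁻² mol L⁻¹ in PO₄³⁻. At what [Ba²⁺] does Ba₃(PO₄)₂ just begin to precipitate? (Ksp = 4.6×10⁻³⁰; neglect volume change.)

Precipitation of each salt begins when its ion product equals Ksp.
Ba₃(PO₄)₂(s) ⇌ 3 Ba²⁺(aq) + 2 PO₄³⁻(aq)
Ksp = [Ba²⁺]^3[PO₄³⁻]^2 = [Ba²⁺]^3(2.8×10⁻²)^2
[Ba²⁺]^3 = 4.6×10⁻³⁰ / (2.8×10⁻²)^2 = 5.9×10⁻²⁷
[Ba²⁺] = 1.8×10⁻⁹ mol L⁻¹

1.8×10⁻⁹ M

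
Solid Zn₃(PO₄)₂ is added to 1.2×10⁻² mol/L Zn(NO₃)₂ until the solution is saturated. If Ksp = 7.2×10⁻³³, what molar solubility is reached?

Zn₃(PO₄)₂(s) ⇌ 3 Zn²⁺(aq) + 2 PO₄³⁻(aq)
The solution already contains Zn²⁺ at 1.2×10⁻² mol/L. Let s be the molar solubility of Zn₃(PO₄)₂.
[Zn²⁺] ≈ 1.2×10⁻² mol/L (common ion dominates); [PO₄³⁻] = 2s.
Ksp = [Zn²⁺]^3[PO₄³⁻]^2 = (1.2×10⁻²)^3(2s)^2
(2s)^2 = 7.2×10⁻³³ / (1.2×10⁻²)^3 = 4.2×10⁻²⁷
s = 3.2×10⁻¹⁴ mol/L

3.2×10⁻¹⁴ M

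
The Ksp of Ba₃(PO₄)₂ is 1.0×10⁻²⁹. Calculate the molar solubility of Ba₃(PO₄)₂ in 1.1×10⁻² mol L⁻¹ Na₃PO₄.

1.5×10⁻⁹ M

Ba₃(PO₄)₂(s) ⇌ 3 Ba²⁺(aq) + 2 PO₄³⁻(aq)
The solution already contains PO₄³⁻ at 1.1×10⁻² mol L⁻¹. Let s be the molar solubility of Ba₃(PO₄)₂.
[PO₄³⁻] ≈ 1.1×10⁻² mol L⁻¹ (common ion dominates); [Ba²⁺] = 3s.
Ksp = [Ba²⁺]^3[PO₄³⁻]^2 = (3s)^3(1.1×10⁻²)^2
(3s)^3 = 1.0×10⁻²⁹ / (1.1×10⁻²)^2 = 8.3×10⁻²⁶
s = 1.5×10⁻⁹ mol L⁻¹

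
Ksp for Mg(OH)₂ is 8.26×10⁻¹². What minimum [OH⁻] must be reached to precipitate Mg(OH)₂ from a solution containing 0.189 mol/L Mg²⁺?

6.61×10⁻⁶ M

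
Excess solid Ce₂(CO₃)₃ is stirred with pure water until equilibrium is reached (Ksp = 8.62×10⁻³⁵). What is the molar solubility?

Ce₂(CO₃)₃(s) ⇌ 2 Ce³⁺(aq) + 3 CO₃²⁻(aq)
Call the molar solubility s, so that [Ce³⁺] = 2s and [CO₃²⁻] = 3s.
Ksp = [Ce³⁺]^2[CO₃²⁻]^3 = (2s)^2 · (3s)^3 = 108s^5
108s^5 = 8.62×10⁻³⁵  ⇒  s^5 = 7.98×10⁻³⁷
Taking the 5th root, s = 6.03×10⁻⁸ mol L⁻¹.

6.03×10⁻⁸ M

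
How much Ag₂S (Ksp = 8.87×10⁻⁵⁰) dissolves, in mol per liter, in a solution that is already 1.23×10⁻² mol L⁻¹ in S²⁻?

Ag₂S(s) ⇌ 2 Ag⁺(aq) + S²⁻(aq)
With S²⁻ already at 1.23×10⁻² mol L⁻¹ and s small, take [S²⁻] ≈ 1.23×10⁻² mol L⁻¹ and [Ag⁺] = 2s.
Ksp = [Ag⁺]^2[S²⁻] = (2s)^2(1.23×10⁻²)
(2s)^2 = 8.87×10⁻⁵⁰ / (1.23×10⁻²) = 7.21×10⁻⁴⁸
s = 1.34×10⁻²⁴ mol L⁻¹

1.34×10⁻²⁴ M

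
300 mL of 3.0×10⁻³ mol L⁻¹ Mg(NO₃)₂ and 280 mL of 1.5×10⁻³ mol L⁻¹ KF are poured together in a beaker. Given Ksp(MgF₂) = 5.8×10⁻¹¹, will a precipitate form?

After mixing, V = 300 mL + 280 mL = 580 mL.
[Mg²⁺] = (3.0×10⁻³)(300)/580 = 1.6×10⁻³ mol L⁻¹
[F⁻] = (1.5×10⁻³)(280)/580 = 7.2×10⁻⁴ mol L⁻¹
Q = [Mg²⁺][F⁻]^2 = 8.1×10⁻¹⁰
Q = 8.1×10⁻¹⁰ > Ksp = 5.8×10⁻¹¹, so the solution is supersaturated and MgF₂ precipitates.

Yes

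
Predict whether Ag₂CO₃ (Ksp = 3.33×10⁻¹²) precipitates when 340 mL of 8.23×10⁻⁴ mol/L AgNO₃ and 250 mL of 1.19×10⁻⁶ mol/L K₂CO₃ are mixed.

No

Total volume after mixing = 340 + 250 = 590 mL.
[Ag⁺] = (8.23×10⁻⁴)(340)/590 = 4.74×10⁻⁴ mol/L
[CO₃²⁻] = (1.19×10⁻⁶)(250)/590 = 5.04×10⁻⁷ mol/L
Q = [Ag⁺]^2[CO₃²⁻] = 1.13×10⁻¹³
Since Q (1.13×10⁻¹³) is less than Ksp (3.33×10⁻¹²), no Ag₂CO₃ precipitates.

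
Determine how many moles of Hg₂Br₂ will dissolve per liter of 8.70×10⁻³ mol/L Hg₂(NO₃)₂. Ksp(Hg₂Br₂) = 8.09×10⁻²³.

Hg₂Br₂(s) ⇌ Hg₂²⁺(aq) + 2 Br⁻(aq)
With Hg₂²⁺ already at 8.70×10⁻³ mol/L and s small, take [Hg₂²⁺] ≈ 8.70×10⁻³ mol/L and [Br⁻] = 2s.
Ksp = [Hg₂²⁺][Br⁻]^2 = (8.70×10⁻³)(2s)^2
(2s)^2 = 8.09×10⁻²³ / (8.70×10⁻³) = 9.30×10⁻²¹
s = 4.82×10⁻¹¹ mol/L

4.82×10⁻¹¹ M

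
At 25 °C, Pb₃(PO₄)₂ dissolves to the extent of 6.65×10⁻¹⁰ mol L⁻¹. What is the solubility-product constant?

Pb₃(PO₄)₂(s) ⇌ 3 Pb²⁺(aq) + 2 PO₄³⁻(aq)
Let s be the molar solubility. Then [Pb²⁺] = 3s and [PO₄³⁻] = 2s.
Ksp = [Pb²⁺]^3[PO₄³⁻]^2 = (3s)^3 · (2s)^2 = 108s^5
Ksp = 108 × (6.65×10⁻¹⁰)^5 = 1.40×10⁻⁴⁴

Ksp = 1.40×10⁻⁴⁴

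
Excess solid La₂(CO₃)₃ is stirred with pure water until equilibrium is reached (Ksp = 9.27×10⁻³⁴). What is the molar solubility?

La₂(CO₃)₃(s) ⇌ 2 La³⁺(aq) + 3 CO₃²⁻(aq)
For each mole of La₂(CO₃)₃ that dissolves per liter, [La³⁺] = 2s and [CO₃²⁻] = 3s; let s denote this solubility.
Ksp = [La³⁺]^2[CO₃²⁻]^3 = (2s)^2 · (3s)^3 = 108s^5
108s^5 = 9.27×10⁻³⁴  ⇒  s^5 = 8.58×10⁻³⁶
s = 9.70×10⁻⁸ mol L⁻¹

9.70×10⁻⁸ M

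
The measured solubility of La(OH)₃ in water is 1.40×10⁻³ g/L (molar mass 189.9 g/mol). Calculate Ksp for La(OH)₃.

s = (1.40×10⁻³ g L⁻¹)/(189.9 g mol⁻¹) = 7.3723×10⁻⁶ M
La(OH)₃(s) ⇌ La³⁺(aq) + 3 OH⁻(aq)
For each mole of La(OH)₃ that dissolves per liter, [La³⁺] = s and [OH⁻] = 3s; let s denote this solubility.
Ksp = [La³⁺][OH⁻]^3 = s · (3s)^3 = 27s^4
Ksp = 27 × (7.3723×10⁻⁶)^4 = 7.98×10⁻²⁰

Ksp = 7.98×10⁻²⁰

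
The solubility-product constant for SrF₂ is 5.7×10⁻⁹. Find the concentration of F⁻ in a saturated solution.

2.3×10⁻³ M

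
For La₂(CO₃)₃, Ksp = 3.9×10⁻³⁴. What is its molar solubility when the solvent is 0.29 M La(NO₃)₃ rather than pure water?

La₂(CO₃)₃(s) ⇌ 2 La³⁺(aq) + 3 CO₃²⁻(aq)
With La³⁺ already at 0.29 M and s small, take [La³⁺] ≈ 0.29 M and [CO₃²⁻] = 3s.
Ksp = [La³⁺]^2[CO₃²⁻]^3 = (0.29)^2(3s)^3
(3s)^3 = 3.9×10⁻³⁴ / (0.29)^2 = 4.6×10⁻³³
s = 5.6×10⁻¹² M

5.6×10⁻¹² M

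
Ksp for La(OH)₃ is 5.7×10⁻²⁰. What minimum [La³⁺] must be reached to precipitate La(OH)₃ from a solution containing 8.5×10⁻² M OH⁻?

9.3×10⁻¹⁷ M

Precipitation of each salt begins when its ion product equals Ksp.
La(OH)₃(s) ⇌ La³⁺(aq) + 3 OH⁻(aq)
Ksp = [La³⁺][OH⁻]^3 = [La³⁺](8.5×10⁻²)^3
[La³⁺] = 5.7×10⁻²⁰ / (8.5×10⁻²)^3 = 9.3×10⁻¹⁷
[La³⁺] = 9.3×10⁻¹⁷ M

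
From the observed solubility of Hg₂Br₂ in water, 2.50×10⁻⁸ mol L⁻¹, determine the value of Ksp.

Ksp = 6.25×10⁻²³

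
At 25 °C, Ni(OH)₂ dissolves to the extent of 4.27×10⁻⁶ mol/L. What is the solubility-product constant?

Ksp = 3.11×10⁻¹⁶

Ni(OH)₂(s) ⇌ Ni²⁺(aq) + 2 OH⁻(aq)
Let s be the molar solubility. Then [Ni²⁺] = s and [OH⁻] = 2s.
Ksp = [Ni²⁺][OH⁻]^2 = s · (2s)^2 = 4s^3
Ksp = 4 × (4.27×10⁻⁶)^3 = 3.11×10⁻¹⁶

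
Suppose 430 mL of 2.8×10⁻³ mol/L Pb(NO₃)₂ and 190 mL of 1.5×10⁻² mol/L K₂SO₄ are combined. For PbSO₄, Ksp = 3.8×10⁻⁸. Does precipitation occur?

Yes

The combined volume is 620 mL.
[Pb²⁺] = (2.8×10⁻³)(430)/620 = 1.9×10⁻³ mol/L
[SO₄²⁻] = (1.5×10⁻²)(190)/620 = 4.6×10⁻³ mol/L
Q = [Pb²⁺][SO₄²⁻] = 8.9×10⁻⁶
Because Q > Ksp (8.9×10⁻⁶ vs 3.8×10⁻⁸), a precipitate of PbSO₄ forms.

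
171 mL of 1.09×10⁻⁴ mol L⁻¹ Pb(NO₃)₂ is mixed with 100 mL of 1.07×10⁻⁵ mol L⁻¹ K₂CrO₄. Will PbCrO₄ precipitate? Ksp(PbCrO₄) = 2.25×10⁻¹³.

Yes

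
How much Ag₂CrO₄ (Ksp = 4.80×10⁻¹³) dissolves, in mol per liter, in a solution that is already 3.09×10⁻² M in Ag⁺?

Ag₂CrO₄(s) ⇌ 2 Ag⁺(aq) + CrO₄²⁻(aq)
Let s be the solubility of Ag₂CrO₄ here. The common ion gives [Ag⁺] ≈ 3.09×10⁻² M, and [CrO₄²⁻] = s.
Ksp = [Ag⁺]^2[CrO₄²⁻] = (3.09×10⁻²)^2s
s = 4.80×10⁻¹³ / (3.09×10⁻²)^2 = 5.03×10⁻¹⁰
s = 5.03×10⁻¹⁰ M

5.03×10⁻¹⁰ M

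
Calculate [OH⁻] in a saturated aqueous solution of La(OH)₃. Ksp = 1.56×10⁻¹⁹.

La(OH)₃(s) ⇌ La³⁺(aq) + 3 OH⁻(aq)
For each mole of La(OH)₃ that dissolves per liter, [La³⁺] = s and [OH⁻] = 3s; let s denote this solubility.
Ksp = [La³⁺][OH⁻]^3 = s · (3s)^3 = 27s^4 = 1.56×10⁻¹⁹
s = 8.72×10⁻⁶ mol/L
[OH⁻] = 3s = 2.62×10⁻⁵ mol/L

2.62×10⁻⁵ M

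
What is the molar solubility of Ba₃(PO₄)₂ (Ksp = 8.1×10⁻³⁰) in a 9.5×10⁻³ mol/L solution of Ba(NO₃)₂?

Ba₃(PO₄)₂(s) ⇌ 3 Ba²⁺(aq) + 2 PO₄³⁻(aq)
With Ba²⁺ already at 9.5×10⁻³ mol/L and s small, take [Ba²⁺] ≈ 9.5×10⁻³ mol/L and [PO₄³⁻] = 2s.
Ksp = [Ba²⁺]^3[PO₄³⁻]^2 = (9.5×10⁻³)^3(2s)^2
(2s)^2 = 8.1×10⁻³⁰ / (9.5×10⁻³)^3 = 9.4×10⁻²⁴
s = 1.5×10⁻¹² mol/L

1.5×10⁻¹² M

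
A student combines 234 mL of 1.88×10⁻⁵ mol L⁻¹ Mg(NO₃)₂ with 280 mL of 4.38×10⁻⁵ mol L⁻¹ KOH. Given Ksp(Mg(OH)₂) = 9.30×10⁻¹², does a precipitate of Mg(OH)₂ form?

Total volume after mixing = 234 + 280 = 514 mL.
[Mg²⁺] = (1.88×10⁻⁵)(234)/514 = 8.56×10⁻⁶ mol L⁻¹
[OH⁻] = (4.38×10⁻⁵)(280)/514 = 2.39×10⁻⁵ mol L⁻¹
Q = [Mg²⁺][OH⁻]^2 = 4.87×10⁻¹⁵
Since Q (4.87×10⁻¹⁵) is less than Ksp (9.30×10⁻¹²), no Mg(OH)₂ precipitates.

No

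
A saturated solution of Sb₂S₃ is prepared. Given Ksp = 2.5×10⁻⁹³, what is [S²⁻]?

3.5×10⁻¹⁹ M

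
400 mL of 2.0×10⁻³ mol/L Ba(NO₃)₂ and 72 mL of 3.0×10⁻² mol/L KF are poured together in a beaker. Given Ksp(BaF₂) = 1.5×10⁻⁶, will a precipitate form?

No

After mixing, V = 400 mL + 72 mL = 472 mL.
[Ba²⁺] = (2.0×10⁻³)(400)/472 = 1.7×10⁻³ mol/L
[F⁻] = (3.0×10⁻²)(72)/472 = 4.6×10⁻³ mol/L
Q = [Ba²⁺][F⁻]^2 = 3.5×10⁻⁸
Q < Ksp (3.5×10⁻⁸ vs 1.5×10⁻⁶); the solution remains unsaturated and no precipitate forms.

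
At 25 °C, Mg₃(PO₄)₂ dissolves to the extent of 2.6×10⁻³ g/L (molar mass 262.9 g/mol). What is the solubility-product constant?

Ksp = 1.0×10⁻²³

Convert to molarity: s = 2.6×10⁻³ / 262.9 = 9.890×10⁻⁶ mol/L
Mg₃(PO₄)₂(s) ⇌ 3 Mg²⁺(aq) + 2 PO₄³⁻(aq)
For each mole of Mg₃(PO₄)₂ that dissolves per liter, [Mg²⁺] = 3s and [PO₄³⁻] = 2s; let s denote this solubility.
Ksp = [Mg²⁺]^3[PO₄³⁻]^2 = (3s)^3 · (2s)^2 = 108s^5
Ksp = 108 × (9.890×10⁻⁶)^5 = 1.0×10⁻²³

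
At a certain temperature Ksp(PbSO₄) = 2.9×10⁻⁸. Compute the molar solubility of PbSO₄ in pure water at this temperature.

PbSO₄(s) ⇌ Pb²⁺(aq) + SO₄²⁻(aq)
Call the molar solubility s, so that [Pb²⁺] = s and [SO₄²⁻] = s.
Ksp = [Pb²⁺][SO₄²⁻] = s · s = s^2
s^2 = 2.9×10⁻⁸
s = 1.7×10⁻⁴ M

1.7×10⁻⁴ M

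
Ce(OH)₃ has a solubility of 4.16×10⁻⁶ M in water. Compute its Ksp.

Ksp = 8.09×10⁻²¹

Ce(OH)₃(s) ⇌ Ce³⁺(aq) + 3 OH⁻(aq)
With molar solubility s: [Ce³⁺] = s, [OH⁻] = 3s.
Ksp = [Ce³⁺][OH⁻]^3 = s · (3s)^3 = 27s^4
Ksp = 27 × (4.16×10⁻⁶)^4 = 8.09×10⁻²¹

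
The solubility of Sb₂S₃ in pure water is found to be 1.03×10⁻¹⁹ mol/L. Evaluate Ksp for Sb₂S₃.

Sb₂S₃(s) ⇌ 2 Sb³⁺(aq) + 3 S²⁻(aq)
If s mol/L of Sb₂S₃ dissolves, [Sb³⁺] = 2s and [S²⁻] = 3s.
Ksp = [Sb³⁺]^2[S²⁻]^3 = (2s)^2 · (3s)^3 = 108s^5
Ksp = 108 × (1.03×10⁻¹⁹)^5 = 1.25×10⁻⁹³

Ksp = 1.25×10⁻⁹³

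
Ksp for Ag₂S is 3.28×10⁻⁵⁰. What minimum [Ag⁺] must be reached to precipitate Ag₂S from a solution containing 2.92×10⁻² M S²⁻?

1.06×10⁻²⁴ M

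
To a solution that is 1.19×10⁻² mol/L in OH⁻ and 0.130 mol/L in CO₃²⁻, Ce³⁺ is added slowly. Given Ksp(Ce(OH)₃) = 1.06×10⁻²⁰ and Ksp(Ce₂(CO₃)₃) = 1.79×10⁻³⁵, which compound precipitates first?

Ce₂(CO₃)₃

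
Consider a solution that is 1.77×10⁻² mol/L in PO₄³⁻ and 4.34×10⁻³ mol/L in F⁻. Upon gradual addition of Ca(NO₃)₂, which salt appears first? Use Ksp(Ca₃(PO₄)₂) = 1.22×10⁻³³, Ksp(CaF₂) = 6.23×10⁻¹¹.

Ca₃(PO₄)₂

The threshold for precipitation is Q = Ksp.
For Ca₃(PO₄)₂: [Ca²⁺] = (Ksp/[PO₄³⁻]^2)^(1/3) = 1.57×10⁻¹⁰ mol/L
For CaF₂: [Ca²⁺] = (Ksp/[F⁻]^2) = 3.31×10⁻⁶ mol/L
Since Ca₃(PO₄)₂ needs less Ca²⁺ to reach saturation, it precipitates first.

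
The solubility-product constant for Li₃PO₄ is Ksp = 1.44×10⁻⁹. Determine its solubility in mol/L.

Li₃PO₄(s) ⇌ 3 Li⁺(aq) + PO₄³⁻(aq)
With molar solubility s: [Li⁺] = 3s, [PO₄³⁻] = s.
Ksp = [Li⁺]^3[PO₄³⁻] = (3s)^3 · s = 27s^4
27s^4 = 1.44×10⁻⁹  ⇒  s^4 = 5.33×10⁻¹¹
Taking the 4th root, s = 2.70×10⁻³ M.

2.70×10⁻³ M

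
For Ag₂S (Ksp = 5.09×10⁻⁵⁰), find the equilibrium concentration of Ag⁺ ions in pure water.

Ag₂S(s) ⇌ 2 Ag⁺(aq) + S²⁻(aq)
Let s be the molar solubility. Then [Ag⁺] = 2s and [S²⁻] = s.
Ksp = [Ag⁺]^2[S²⁻] = (2s)^2 · s = 4s^3 = 5.09×10⁻⁵⁰
s = 2.33×10⁻¹⁷ M
[Ag⁺] = 2s = 4.67×10⁻¹⁷ M

4.67×10⁻¹⁷ M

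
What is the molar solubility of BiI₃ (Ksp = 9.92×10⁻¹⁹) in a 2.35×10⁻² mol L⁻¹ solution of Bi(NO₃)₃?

1.16×10⁻⁶ M

BiI₃(s) ⇌ Bi³⁺(aq) + 3 I⁻(aq)
With Bi³⁺ already at 2.35×10⁻² mol L⁻¹ and s small, take [Bi³⁺] ≈ 2.35×10⁻² mol L⁻¹ and [I⁻] = 3s.
Ksp = [Bi³⁺][I⁻]^3 = (2.35×10⁻²)(3s)^3
(3s)^3 = 9.92×10⁻¹⁹ / (2.35×10⁻²) = 4.22×10⁻¹⁷
s = 1.16×10⁻⁶ mol L⁻¹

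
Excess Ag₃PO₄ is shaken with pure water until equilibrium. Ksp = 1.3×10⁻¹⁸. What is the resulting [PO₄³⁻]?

1.5×10⁻⁵ M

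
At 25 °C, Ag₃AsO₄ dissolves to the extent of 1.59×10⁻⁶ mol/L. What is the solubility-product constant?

Ksp = 1.73×10⁻²²

Ag₃AsO₄(s) ⇌ 3 Ag⁺(aq) + AsO₄³⁻(aq)
Call the molar solubility s, so that [Ag⁺] = 3s and [AsO₄³⁻] = s.
Ksp = [Ag⁺]^3[AsO₄³⁻] = (3s)^3 · s = 27s^4
Ksp = 27 × (1.59×10⁻⁶)^4 = 1.73×10⁻²²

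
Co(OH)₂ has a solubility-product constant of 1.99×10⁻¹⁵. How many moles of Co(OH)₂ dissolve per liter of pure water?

Co(OH)₂(s) ⇌ Co²⁺(aq) + 2 OH⁻(aq)
If s mol/L of Co(OH)₂ dissolves, [Co²⁺] = s and [OH⁻] = 2s.
Ksp = [Co²⁺][OH⁻]^2 = s · (2s)^2 = 4s^3
4s^3 = 1.99×10⁻¹⁵  ⇒  s^3 = 4.98×10⁻¹⁶
Taking the 3rd root, s = 7.92×10⁻⁶ mol/L.

7.92×10⁻⁶ M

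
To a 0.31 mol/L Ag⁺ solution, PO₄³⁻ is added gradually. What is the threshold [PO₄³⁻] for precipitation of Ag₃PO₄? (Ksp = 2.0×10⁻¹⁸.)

Each salt precipitates once Q = Ksp for that salt.
Ag₃PO₄(s) ⇌ 3 Ag⁺(aq) + PO₄³⁻(aq)
Ksp = [Ag⁺]^3[PO₄³⁻] = [PO₄³⁻](0.31)^3
[PO₄³⁻] = 2.0×10⁻¹⁸ / (0.31)^3 = 6.7×10⁻¹⁷
[PO₄³⁻] = 6.7×10⁻¹⁷ mol/L

6.7×10⁻¹⁷ M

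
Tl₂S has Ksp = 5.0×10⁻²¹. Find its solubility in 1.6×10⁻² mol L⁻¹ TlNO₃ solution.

Tl₂S(s) ⇌ 2 Tl⁺(aq) + S²⁻(aq)
Tl⁺ is already present at 1.6×10⁻² mol L⁻¹. If s mol/L of Tl₂S dissolves, [S²⁻] = s while [Tl⁺] ≈ 1.6×10⁻² mol L⁻¹.
Ksp = [Tl⁺]^2[S²⁻] = (1.6×10⁻²)^2s
s = 5.0×10⁻²¹ / (1.6×10⁻²)^2 = 2.0×10⁻¹⁷
s = 2.0×10⁻¹⁷ mol L⁻¹

2.0×10⁻¹⁷ M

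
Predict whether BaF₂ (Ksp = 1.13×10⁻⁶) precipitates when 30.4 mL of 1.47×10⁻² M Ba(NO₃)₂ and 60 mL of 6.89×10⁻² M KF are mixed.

Yes

After mixing, V = 30.4 mL + 60 mL = 90.4 mL.
[Ba²⁺] = (1.47×10⁻²)(30.4)/90.4 = 4.94×10⁻³ M
[F⁻] = (6.89×10⁻²)(60)/90.4 = 4.57×10⁻² M
Q = [Ba²⁺][F⁻]^2 = 1.03×10⁻⁵
Since Q (1.03×10⁻⁵) exceeds Ksp (1.13×10⁻⁶), BaF₂ will precipitate.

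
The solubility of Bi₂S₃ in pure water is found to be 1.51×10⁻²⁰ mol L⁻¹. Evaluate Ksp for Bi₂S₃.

Ksp = 8.48×10⁻⁹⁸

Bi₂S₃(s) ⇌ 2 Bi³⁺(aq) + 3 S²⁻(aq)
For each mole of Bi₂S₃ that dissolves per liter, [Bi³⁺] = 2s and [S²⁻] = 3s; let s denote this solubility.
Ksp = [Bi³⁺]^2[S²⁻]^3 = (2s)^2 · (3s)^3 = 108s^5
Ksp = 108 × (1.51×10⁻²⁰)^5 = 8.48×10⁻⁹⁸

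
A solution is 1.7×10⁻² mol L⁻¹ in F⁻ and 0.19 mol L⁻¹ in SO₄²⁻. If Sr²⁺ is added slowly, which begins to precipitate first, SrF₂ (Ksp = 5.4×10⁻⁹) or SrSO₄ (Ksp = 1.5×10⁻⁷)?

A salt starts to precipitate once the ion product Q reaches its Ksp.
For SrF₂: [Sr²⁺] = (Ksp/[F⁻]^2) = 1.9×10⁻⁵ mol L⁻¹
For SrSO₄: [Sr²⁺] = (Ksp/[SO₄²⁻]) = 7.9×10⁻⁷ mol L⁻¹
The smaller threshold [Sr²⁺] is reached first, so SrSO₄ precipitates first.

SrSO₄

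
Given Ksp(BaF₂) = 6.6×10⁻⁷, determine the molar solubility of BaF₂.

5.5×10⁻³ M

BaF₂(s) ⇌ Ba²⁺(aq) + 2 F⁻(aq)
With molar solubility s: [Ba²⁺] = s, [F⁻] = 2s.
Ksp = [Ba²⁺][F⁻]^2 = s · (2s)^2 = 4s^3
4s^3 = 6.6×10⁻⁷  ⇒  s^3 = 1.7×10⁻⁷
s = (1.7×10⁻⁷)^(1/3) = 5.5×10⁻³ mol L⁻¹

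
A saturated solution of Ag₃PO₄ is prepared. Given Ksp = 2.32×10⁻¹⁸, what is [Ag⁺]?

5.14×10⁻⁵ M

Ag₃PO₄(s) ⇌ 3 Ag⁺(aq) + PO₄³⁻(aq)
With molar solubility s: [Ag⁺] = 3s, [PO₄³⁻] = s.
Ksp = [Ag⁺]^3[PO₄³⁻] = (3s)^3 · s = 27s^4 = 2.32×10⁻¹⁸
s = 1.71×10⁻⁵ mol/L
[Ag⁺] = 3s = 5.14×10⁻⁵ mol/L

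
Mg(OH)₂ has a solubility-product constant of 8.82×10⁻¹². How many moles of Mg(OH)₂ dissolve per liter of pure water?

1.30×10⁻⁴ M

Mg(OH)₂(s) ⇌ Mg²⁺(aq) + 2 OH⁻(aq)
For each mole of Mg(OH)₂ that dissolves per liter, [Mg²⁺] = s and [OH⁻] = 2s; let s denote this solubility.
Ksp = [Mg²⁺][OH⁻]^2 = s · (2s)^2 = 4s^3
4s^3 = 8.82×10⁻¹²  ⇒  s^3 = 2.21×10⁻¹²
Taking the 3rd root, s = 1.30×10⁻⁴ mol/L.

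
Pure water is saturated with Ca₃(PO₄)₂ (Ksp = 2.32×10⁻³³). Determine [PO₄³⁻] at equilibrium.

2.33×10⁻⁷ M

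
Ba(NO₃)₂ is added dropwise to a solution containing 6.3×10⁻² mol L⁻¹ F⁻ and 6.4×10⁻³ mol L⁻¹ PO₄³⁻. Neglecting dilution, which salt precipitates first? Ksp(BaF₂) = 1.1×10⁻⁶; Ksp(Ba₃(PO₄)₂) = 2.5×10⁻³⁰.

Each salt precipitates once Q = Ksp for that salt.
For BaF₂: [Ba²⁺] = (Ksp/[F⁻]^2) = 2.8×10⁻⁴ mol L⁻¹
For Ba₃(PO₄)₂: [Ba²⁺] = (Ksp/[PO₄³⁻]^2)^(1/3) = 3.9×10⁻⁹ mol L⁻¹
Since Ba₃(PO₄)₂ needs less Ba²⁺ to reach saturation, it precipitates first.

Ba₃(PO₄)₂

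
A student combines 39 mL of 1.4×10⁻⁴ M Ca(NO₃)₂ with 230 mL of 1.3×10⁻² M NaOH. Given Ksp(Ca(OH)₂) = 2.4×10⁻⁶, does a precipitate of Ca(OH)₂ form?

The combined volume is 269 mL.
[Ca²⁺] = (1.4×10⁻⁴)(39)/269 = 2.0×10⁻⁵ M
[OH⁻] = (1.3×10⁻²)(230)/269 = 1.1×10⁻² M
Q = [Ca²⁺][OH⁻]^2 = 2.5×10⁻⁹
Q = 2.5×10⁻⁹ < Ksp = 2.4×10⁻⁶, so the solution is unsaturated and no precipitate forms.

No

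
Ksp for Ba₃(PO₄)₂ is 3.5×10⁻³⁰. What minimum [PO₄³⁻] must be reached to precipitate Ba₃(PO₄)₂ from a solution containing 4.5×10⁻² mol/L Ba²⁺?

Precipitation of each salt begins when its ion product equals Ksp.
Ba₃(PO₄)₂(s) ⇌ 3 Ba²⁺(aq) + 2 PO₄³⁻(aq)
Ksp = [Ba²⁺]^3[PO₄³⁻]^2 = [PO₄³⁻]^2(4.5×10⁻²)^3
[PO₄³⁻]^2 = 3.5×10⁻³⁰ / (4.5×10⁻²)^3 = 3.8×10⁻²⁶
[PO₄³⁻] = 2.0×10⁻¹³ mol/L

2.0×10⁻¹³ M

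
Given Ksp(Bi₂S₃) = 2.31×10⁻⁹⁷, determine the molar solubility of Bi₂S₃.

1.85×10⁻²⁰ M

Bi₂S₃(s) ⇌ 2 Bi³⁺(aq) + 3 S²⁻(aq)
For each mole of Bi₂S₃ that dissolves per liter, [Bi³⁺] = 2s and [S²⁻] = 3s; let s denote this solubility.
Ksp = [Bi³⁺]^2[S²⁻]^3 = (2s)^2 · (3s)^3 = 108s^5
108s^5 = 2.31×10⁻⁹⁷  ⇒  s^5 = 2.14×10⁻⁹⁹
Taking the 5th root, s = 1.85×10⁻²⁰ mol/L.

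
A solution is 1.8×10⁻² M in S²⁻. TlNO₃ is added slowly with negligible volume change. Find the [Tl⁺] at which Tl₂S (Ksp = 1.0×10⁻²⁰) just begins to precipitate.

7.5×10⁻¹⁰ M

A salt starts to precipitate once the ion product Q reaches its Ksp.
Tl₂S(s) ⇌ 2 Tl⁺(aq) + S²⁻(aq)
Ksp = [Tl⁺]^2[S²⁻] = [Tl⁺]^2(1.8×10⁻²)
[Tl⁺]^2 = 1.0×10⁻²⁰ / (1.8×10⁻²) = 5.6×10⁻¹⁹
[Tl⁺] = 7.5×10⁻¹⁰ M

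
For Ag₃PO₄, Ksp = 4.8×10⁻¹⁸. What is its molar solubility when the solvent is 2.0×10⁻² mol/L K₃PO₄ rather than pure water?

2.1×10⁻⁶ M

Ag₃PO₄(s) ⇌ 3 Ag⁺(aq) + PO₄³⁻(aq)
The solution already contains PO₄³⁻ at 2.0×10⁻² mol/L. Let s be the molar solubility of Ag₃PO₄.
[PO₄³⁻] ≈ 2.0×10⁻² mol/L (common ion dominates); [Ag⁺] = 3s.
Ksp = [Ag⁺]^3[PO₄³⁻] = (3s)^3(2.0×10⁻²)
(3s)^3 = 4.8×10⁻¹⁸ / (2.0×10⁻²) = 2.4×10⁻¹⁶
s = 2.1×10⁻⁶ mol/L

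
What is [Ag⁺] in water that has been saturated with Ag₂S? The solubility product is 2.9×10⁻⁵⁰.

3.9×10⁻¹⁷ M

Ag₂S(s) ⇌ 2 Ag⁺(aq) + S²⁻(aq)
If s mol/L of Ag₂S dissolves, [Ag⁺] = 2s and [S²⁻] = s.
Ksp = [Ag⁺]^2[S²⁻] = (2s)^2 · s = 4s^3 = 2.9×10⁻⁵⁰
s = 1.9×10⁻¹⁷ M
[Ag⁺] = 2s = 3.9×10⁻¹⁷ M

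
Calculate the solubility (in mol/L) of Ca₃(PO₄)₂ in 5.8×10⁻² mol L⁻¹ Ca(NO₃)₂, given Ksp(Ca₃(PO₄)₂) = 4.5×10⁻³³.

Ca₃(PO₄)₂(s) ⇌ 3 Ca²⁺(aq) + 2 PO₄³⁻(aq)
The solution already contains Ca²⁺ at 5.8×10⁻² mol L⁻¹. Let s be the molar solubility of Ca₃(PO₄)₂.
[Ca²⁺] ≈ 5.8×10⁻² mol L⁻¹ (common ion dominates); [PO₄³⁻] = 2s.
Ksp = [Ca²⁺]^3[PO₄³⁻]^2 = (5.8×10⁻²)^3(2s)^2
(2s)^2 = 4.5×10⁻³³ / (5.8×10⁻²)^3 = 2.3×10⁻²⁹
s = 2.4×10⁻¹⁵ mol L⁻¹

2.4×10⁻¹⁵ M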